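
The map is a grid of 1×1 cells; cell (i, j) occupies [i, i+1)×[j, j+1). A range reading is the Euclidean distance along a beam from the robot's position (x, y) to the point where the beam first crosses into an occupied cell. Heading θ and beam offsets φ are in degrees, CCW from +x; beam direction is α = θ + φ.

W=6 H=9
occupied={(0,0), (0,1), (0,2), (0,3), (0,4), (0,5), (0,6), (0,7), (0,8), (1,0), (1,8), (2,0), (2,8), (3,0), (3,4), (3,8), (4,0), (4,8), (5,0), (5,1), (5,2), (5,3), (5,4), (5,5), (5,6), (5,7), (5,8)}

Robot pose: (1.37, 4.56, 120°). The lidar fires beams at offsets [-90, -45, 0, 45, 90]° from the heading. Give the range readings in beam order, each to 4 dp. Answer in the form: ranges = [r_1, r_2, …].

ranges = [4.1916, 3.5614, 0.7400, 0.3831, 0.4272]

beam 1: φ=-90°, α=30°
  dir = (cos 30°, sin 30°) = (0.8660, 0.5000); from cell (1,4)
  next x-line at t=0.7275, next y-line at t=0.8800; Δt_x=1.1547, Δt_y=2.0000
    x: enter (2,4) at t=0.7275
    y: enter (2,5) at t=0.8800
    x: enter (3,5) at t=1.8822
    y: enter (3,6) at t=2.8800
    x: enter (4,6) at t=3.0369
    x: enter (5,6) at t=4.1916 ← occupied
  → r_1 = 4.1916
beam 2: φ=-45°, α=75°
  dir = (cos 75°, sin 75°) = (0.2588, 0.9659); from cell (1,4)
  next x-line at t=2.4341, next y-line at t=0.4555; Δt_x=3.8637, Δt_y=1.0353
    y: enter (1,5) at t=0.4555
    y: enter (1,6) at t=1.4908
    x: enter (2,6) at t=2.4341
    y: enter (2,7) at t=2.5261
    y: enter (2,8) at t=3.5614 ← occupied
  → r_2 = 3.5614
beam 3: φ=0°, α=120°
  dir = (cos 120°, sin 120°) = (-0.5000, 0.8660); from cell (1,4)
  next x-line at t=0.7400, next y-line at t=0.5081; Δt_x=2.0000, Δt_y=1.1547
    y: enter (1,5) at t=0.5081
    x: enter (0,5) at t=0.7400 ← occupied
  → r_3 = 0.7400
beam 4: φ=45°, α=165°
  dir = (cos 165°, sin 165°) = (-0.9659, 0.2588); from cell (1,4)
  next x-line at t=0.3831, next y-line at t=1.7000; Δt_x=1.0353, Δt_y=3.8637
    x: enter (0,4) at t=0.3831 ← occupied
  → r_4 = 0.3831
beam 5: φ=90°, α=210°
  dir = (cos 210°, sin 210°) = (-0.8660, -0.5000); from cell (1,4)
  next x-line at t=0.4272, next y-line at t=1.1200; Δt_x=1.1547, Δt_y=2.0000
    x: enter (0,4) at t=0.4272 ← occupied
  → r_5 = 0.4272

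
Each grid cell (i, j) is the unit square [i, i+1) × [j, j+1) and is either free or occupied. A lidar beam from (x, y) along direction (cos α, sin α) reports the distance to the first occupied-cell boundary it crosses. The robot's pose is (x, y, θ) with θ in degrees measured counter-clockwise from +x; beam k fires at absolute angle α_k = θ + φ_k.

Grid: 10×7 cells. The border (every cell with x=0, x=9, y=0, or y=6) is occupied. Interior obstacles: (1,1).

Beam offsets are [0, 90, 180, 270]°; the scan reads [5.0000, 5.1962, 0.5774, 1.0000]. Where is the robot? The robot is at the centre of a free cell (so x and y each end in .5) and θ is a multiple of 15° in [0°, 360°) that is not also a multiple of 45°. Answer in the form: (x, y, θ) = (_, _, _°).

(x, y, θ) = (4.5, 5.5, 240°)

The pose lattice has 39·16 = 624 candidates. Test each by forward raycasting.
  (2.5, 5.5, 30°): beam 1 = 1.0000 ≠ 5.0000 ✗
  (5.5, 2.5, 60°): beam 1 = 4.0415 ≠ 5.0000 ✗
  (6.5, 2.5, 75°): beam 1 = 3.6235 ≠ 5.0000 ✗
  (2.5, 5.5, 255°): beam 1 = 3.6235 ≠ 5.0000 ✗
  …
  (4.5, 5.5, 240°): r_1=5.0000, r_2=5.1962, r_3=0.5774, r_4=1.0000 — all match ✓
No second candidate reproduces the full scan.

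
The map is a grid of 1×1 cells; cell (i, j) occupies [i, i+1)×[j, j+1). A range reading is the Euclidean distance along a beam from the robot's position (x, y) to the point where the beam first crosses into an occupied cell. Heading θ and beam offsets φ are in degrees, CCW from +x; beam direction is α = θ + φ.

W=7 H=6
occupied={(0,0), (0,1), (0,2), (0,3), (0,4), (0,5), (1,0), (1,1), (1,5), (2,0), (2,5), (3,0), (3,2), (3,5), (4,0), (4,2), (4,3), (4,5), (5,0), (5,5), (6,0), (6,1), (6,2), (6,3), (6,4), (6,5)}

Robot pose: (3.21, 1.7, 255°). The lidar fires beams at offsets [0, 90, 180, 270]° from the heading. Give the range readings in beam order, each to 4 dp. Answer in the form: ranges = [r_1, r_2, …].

beam 1: φ=0°, α=255°
  dir = (cos 255°, sin 255°) = (-0.2588, -0.9659); from cell (3,1)
  next x-line at t=0.8114, next y-line at t=0.7247; Δt_x=3.8637, Δt_y=1.0353
    y: enter (3,0) at t=0.7247 ← occupied
  → r_1 = 0.7247
beam 2: φ=90°, α=345°
  dir = (cos 345°, sin 345°) = (0.9659, -0.2588); from cell (3,1)
  next x-line at t=0.8179, next y-line at t=2.7046; Δt_x=1.0353, Δt_y=3.8637
    x: enter (4,1) at t=0.8179
    x: enter (5,1) at t=1.8531
    y: enter (5,0) at t=2.7046 ← occupied
  → r_2 = 2.7046
beam 3: φ=180°, α=75°
  dir = (cos 75°, sin 75°) = (0.2588, 0.9659); from cell (3,1)
  next x-line at t=3.0523, next y-line at t=0.3106; Δt_x=3.8637, Δt_y=1.0353
    y: enter (3,2) at t=0.3106 ← occupied
  → r_3 = 0.3106
beam 4: φ=270°, α=165°
  dir = (cos 165°, sin 165°) = (-0.9659, 0.2588); from cell (3,1)
  next x-line at t=0.2174, next y-line at t=1.1591; Δt_x=1.0353, Δt_y=3.8637
    x: enter (2,1) at t=0.2174
    y: enter (2,2) at t=1.1591
    x: enter (1,2) at t=1.2527
    x: enter (0,2) at t=2.2880 ← occupied
  → r_4 = 2.2880

ranges = [0.7247, 2.7046, 0.3106, 2.2880]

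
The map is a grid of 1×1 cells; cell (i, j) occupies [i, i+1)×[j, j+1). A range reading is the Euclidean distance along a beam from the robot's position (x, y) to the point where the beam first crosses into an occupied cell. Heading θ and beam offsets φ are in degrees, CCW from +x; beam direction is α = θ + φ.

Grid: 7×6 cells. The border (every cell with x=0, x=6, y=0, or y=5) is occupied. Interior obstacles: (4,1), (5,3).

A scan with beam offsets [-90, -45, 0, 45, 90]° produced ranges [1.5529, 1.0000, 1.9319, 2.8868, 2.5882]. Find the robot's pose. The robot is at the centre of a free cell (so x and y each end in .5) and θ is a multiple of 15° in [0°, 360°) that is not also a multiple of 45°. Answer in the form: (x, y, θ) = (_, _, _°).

(x, y, θ) = (3.5, 2.5, 15°)

Enumerate (i+0.5, j+0.5, θ) over the 18 free cells and 16 admissible headings. For each, cast all 5 beams and compare to the given ranges.
  (3.5, 3.5, 30°): beam 1 = 1.7321 ≠ 1.5529 ✗
  (3.5, 4.5, 150°): beam 1 = 0.5774 ≠ 1.5529 ✗
  (1.5, 3.5, 75°): beam 1 = 4.6587 ≠ 1.5529 ✗
  (2.5, 1.5, 120°): beam 1 = 3.0000 ≠ 1.5529 ✗
  (4.5, 2.5, 195°): beam 1 = 2.5882 ≠ 1.5529 ✗
  …
  (3.5, 2.5, 15°): r_1=1.5529, r_2=1.0000, r_3=1.9319, r_4=2.8868, r_5=2.5882 — all match ✓
No second candidate reproduces the full scan.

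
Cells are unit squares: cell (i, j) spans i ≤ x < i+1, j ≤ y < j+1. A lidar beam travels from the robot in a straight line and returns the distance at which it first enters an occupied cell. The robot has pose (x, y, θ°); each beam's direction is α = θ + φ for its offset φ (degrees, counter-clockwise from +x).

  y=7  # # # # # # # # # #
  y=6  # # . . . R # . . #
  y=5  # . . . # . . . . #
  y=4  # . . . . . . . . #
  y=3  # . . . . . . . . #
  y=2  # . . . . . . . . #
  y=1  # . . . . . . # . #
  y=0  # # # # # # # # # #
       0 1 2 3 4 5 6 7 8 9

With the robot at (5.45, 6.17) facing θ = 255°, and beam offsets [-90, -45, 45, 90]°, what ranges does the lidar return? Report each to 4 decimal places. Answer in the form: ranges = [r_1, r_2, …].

ranges = [3.2069, 0.5196, 4.8151, 0.5694]

beam 1: φ=-90°, α=165°
  cosα=-0.9659 sinα=0.2588 | (5,6) | tMaxX 0.4659 tMaxY 3.2069 | tΔX 1.0353 tΔY 3.8637
    t=0.4659 [x] (4,6)
    t=1.5012 [x] (3,6)
    t=2.5364 [x] (2,6)
    t=3.2069 [y] (2,7) — stop
  → r_1 = 3.2069
beam 2: φ=-45°, α=210°
  cosα=-0.8660 sinα=-0.5000 | (5,6) | tMaxX 0.5196 tMaxY 0.3400 | tΔX 1.1547 tΔY 2.0000
    t=0.3400 [y] (5,5)
    t=0.5196 [x] (4,5) — stop
  → r_2 = 0.5196
beam 3: φ=45°, α=300°
  cosα=0.5000 sinα=-0.8660 | (5,6) | tMaxX 1.1000 tMaxY 0.1963 | tΔX 2.0000 tΔY 1.1547
    t=0.1963 [y] (5,5)
    t=1.1000 [x] (6,5)
    t=1.3510 [y] (6,4)
    t=2.5057 [y] (6,3)
    t=3.1000 [x] (7,3)
    t=3.6604 [y] (7,2)
    t=4.8151 [y] (7,1) — stop
  → r_3 = 4.8151
beam 4: φ=90°, α=345°
  cosα=0.9659 sinα=-0.2588 | (5,6) | tMaxX 0.5694 tMaxY 0.6568 | tΔX 1.0353 tΔY 3.8637
    t=0.5694 [x] (6,6) — stop
  → r_4 = 0.5694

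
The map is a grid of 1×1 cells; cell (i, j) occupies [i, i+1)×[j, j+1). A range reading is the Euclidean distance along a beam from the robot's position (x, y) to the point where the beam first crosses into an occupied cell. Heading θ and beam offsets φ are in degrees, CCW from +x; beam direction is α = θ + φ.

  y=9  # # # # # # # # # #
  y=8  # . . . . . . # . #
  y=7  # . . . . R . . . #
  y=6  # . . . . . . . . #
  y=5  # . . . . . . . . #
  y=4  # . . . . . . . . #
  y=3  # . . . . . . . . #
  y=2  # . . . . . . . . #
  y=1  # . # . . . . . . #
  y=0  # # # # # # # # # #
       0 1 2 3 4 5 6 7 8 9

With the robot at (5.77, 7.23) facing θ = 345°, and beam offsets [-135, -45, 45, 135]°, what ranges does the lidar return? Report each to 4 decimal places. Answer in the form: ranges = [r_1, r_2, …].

ranges = [5.5079, 6.4600, 1.5400, 2.0438]

beam 1: φ=-135°, α=210°
  direction (-0.8660, -0.5000); cell (5,7); t to first gridline: x 0.8891, y 0.4600 (then +1.1547 / +2.0000)
    (5,6) via y @ 0.4600
    (4,6) via x @ 0.8891
    (3,6) via x @ 2.0438
    (3,5) via y @ 2.4600
    (2,5) via x @ 3.1985
    (1,5) via x @ 4.3532
    (1,4) via y @ 4.4600
    (0,4) via x @ 5.5079  # hit
  → r_1 = 5.5079
beam 2: φ=-45°, α=300°
  direction (0.5000, -0.8660); cell (5,7); t to first gridline: x 0.4600, y 0.2656 (then +2.0000 / +1.1547)
    (5,6) via y @ 0.2656
    (6,6) via x @ 0.4600
    (6,5) via y @ 1.4203
    (7,5) via x @ 2.4600
    (7,4) via y @ 2.5750
    (7,3) via y @ 3.7297
    (8,3) via x @ 4.4600
    (8,2) via y @ 4.8844
    (8,1) via y @ 6.0391
    (9,1) via x @ 6.4600  # hit
  → r_2 = 6.4600
beam 3: φ=45°, α=30°
  direction (0.8660, 0.5000); cell (5,7); t to first gridline: x 0.2656, y 1.5400 (then +1.1547 / +2.0000)
    (6,7) via x @ 0.2656
    (7,7) via x @ 1.4203
    (7,8) via y @ 1.5400  # hit
  → r_3 = 1.5400
beam 4: φ=135°, α=120°
  direction (-0.5000, 0.8660); cell (5,7); t to first gridline: x 1.5400, y 0.8891 (then +2.0000 / +1.1547)
    (5,8) via y @ 0.8891
    (4,8) via x @ 1.5400
    (4,9) via y @ 2.0438  # hit
  → r_4 = 2.0438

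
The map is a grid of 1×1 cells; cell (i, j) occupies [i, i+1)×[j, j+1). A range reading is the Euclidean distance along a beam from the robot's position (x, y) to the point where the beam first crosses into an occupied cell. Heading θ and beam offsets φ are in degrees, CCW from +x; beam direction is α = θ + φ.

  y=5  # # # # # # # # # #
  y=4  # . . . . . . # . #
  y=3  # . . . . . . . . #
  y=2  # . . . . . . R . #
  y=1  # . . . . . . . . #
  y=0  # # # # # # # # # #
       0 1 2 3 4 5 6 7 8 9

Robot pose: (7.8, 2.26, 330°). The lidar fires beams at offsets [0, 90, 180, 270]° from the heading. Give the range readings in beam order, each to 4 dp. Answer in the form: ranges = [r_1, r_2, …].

beam 1: φ=0°, α=330°
  dir = (cos 330°, sin 330°) = (0.8660, -0.5000); from cell (7,2)
  next x-line at t=0.2309, next y-line at t=0.5200; Δt_x=1.1547, Δt_y=2.0000
    x: enter (8,2) at t=0.2309
    y: enter (8,1) at t=0.5200
    x: enter (9,1) at t=1.3856 ← occupied
  → r_1 = 1.3856
beam 2: φ=90°, α=60°
  dir = (cos 60°, sin 60°) = (0.5000, 0.8660); from cell (7,2)
  next x-line at t=0.4000, next y-line at t=0.8545; Δt_x=2.0000, Δt_y=1.1547
    x: enter (8,2) at t=0.4000
    y: enter (8,3) at t=0.8545
    y: enter (8,4) at t=2.0092
    x: enter (9,4) at t=2.4000 ← occupied
  → r_2 = 2.4000
beam 3: φ=180°, α=150°
  dir = (cos 150°, sin 150°) = (-0.8660, 0.5000); from cell (7,2)
  next x-line at t=0.9238, next y-line at t=1.4800; Δt_x=1.1547, Δt_y=2.0000
    x: enter (6,2) at t=0.9238
    y: enter (6,3) at t=1.4800
    x: enter (5,3) at t=2.0785
    x: enter (4,3) at t=3.2332
    y: enter (4,4) at t=3.4800
    x: enter (3,4) at t=4.3879
    y: enter (3,5) at t=5.4800 ← occupied
  → r_3 = 5.4800
beam 4: φ=270°, α=240°
  dir = (cos 240°, sin 240°) = (-0.5000, -0.8660); from cell (7,2)
  next x-line at t=1.6000, next y-line at t=0.3002; Δt_x=2.0000, Δt_y=1.1547
    y: enter (7,1) at t=0.3002
    y: enter (7,0) at t=1.4549 ← occupied
  → r_4 = 1.4549

ranges = [1.3856, 2.4000, 5.4800, 1.4549]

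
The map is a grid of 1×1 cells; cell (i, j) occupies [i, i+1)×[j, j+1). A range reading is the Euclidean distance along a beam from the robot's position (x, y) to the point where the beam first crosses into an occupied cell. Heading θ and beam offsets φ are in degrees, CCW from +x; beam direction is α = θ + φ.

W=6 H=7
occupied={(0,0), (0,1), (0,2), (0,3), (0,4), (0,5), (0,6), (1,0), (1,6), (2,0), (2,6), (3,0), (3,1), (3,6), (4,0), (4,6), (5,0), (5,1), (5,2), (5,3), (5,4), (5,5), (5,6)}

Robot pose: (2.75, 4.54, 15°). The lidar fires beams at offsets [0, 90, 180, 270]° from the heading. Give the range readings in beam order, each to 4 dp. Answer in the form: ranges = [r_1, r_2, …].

ranges = [2.3294, 1.5115, 1.8117, 2.6296]

beam 1: φ=0°, α=15°
  direction (0.9659, 0.2588); cell (2,4); t to first gridline: x 0.2588, y 1.7773 (then +1.0353 / +3.8637)
    (3,4) via x @ 0.2588
    (4,4) via x @ 1.2941
    (4,5) via y @ 1.7773
    (5,5) via x @ 2.3294  # hit
  → r_1 = 2.3294
beam 2: φ=90°, α=105°
  direction (-0.2588, 0.9659); cell (2,4); t to first gridline: x 2.8978, y 0.4762 (then +3.8637 / +1.0353)
    (2,5) via y @ 0.4762
    (2,6) via y @ 1.5115  # hit
  → r_2 = 1.5115
beam 3: φ=180°, α=195°
  direction (-0.9659, -0.2588); cell (2,4); t to first gridline: x 0.7765, y 2.0864 (then +1.0353 / +3.8637)
    (1,4) via x @ 0.7765
    (0,4) via x @ 1.8117  # hit
  → r_3 = 1.8117
beam 4: φ=270°, α=285°
  direction (0.2588, -0.9659); cell (2,4); t to first gridline: x 0.9659, y 0.5590 (then +3.8637 / +1.0353)
    (2,3) via y @ 0.5590
    (3,3) via x @ 0.9659
    (3,2) via y @ 1.5943
    (3,1) via y @ 2.6296  # hit
  → r_4 = 2.6296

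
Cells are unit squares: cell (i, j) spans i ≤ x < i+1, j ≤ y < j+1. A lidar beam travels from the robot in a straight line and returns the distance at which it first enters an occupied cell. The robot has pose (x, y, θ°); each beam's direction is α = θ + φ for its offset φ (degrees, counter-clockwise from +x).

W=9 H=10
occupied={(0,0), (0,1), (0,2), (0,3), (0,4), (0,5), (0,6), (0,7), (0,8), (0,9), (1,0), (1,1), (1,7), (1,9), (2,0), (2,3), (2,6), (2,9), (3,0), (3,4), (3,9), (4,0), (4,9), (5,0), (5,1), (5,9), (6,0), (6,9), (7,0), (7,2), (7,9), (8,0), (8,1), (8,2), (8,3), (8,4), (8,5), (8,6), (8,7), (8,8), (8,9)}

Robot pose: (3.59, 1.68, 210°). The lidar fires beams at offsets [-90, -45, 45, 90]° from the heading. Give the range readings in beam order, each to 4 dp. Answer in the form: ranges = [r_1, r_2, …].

ranges = [1.5242, 2.6814, 0.7040, 0.7852]

beam 1: φ=-90°, α=120°
  dir = (cos 120°, sin 120°) = (-0.5000, 0.8660); from cell (3,1)
  next x-line at t=1.1800, next y-line at t=0.3695; Δt_x=2.0000, Δt_y=1.1547
    y: enter (3,2) at t=0.3695
    x: enter (2,2) at t=1.1800
    y: enter (2,3) at t=1.5242 ← occupied
  → r_1 = 1.5242
beam 2: φ=-45°, α=165°
  dir = (cos 165°, sin 165°) = (-0.9659, 0.2588); from cell (3,1)
  next x-line at t=0.6108, next y-line at t=1.2364; Δt_x=1.0353, Δt_y=3.8637
    x: enter (2,1) at t=0.6108
    y: enter (2,2) at t=1.2364
    x: enter (1,2) at t=1.6461
    x: enter (0,2) at t=2.6814 ← occupied
  → r_2 = 2.6814
beam 3: φ=45°, α=255°
  dir = (cos 255°, sin 255°) = (-0.2588, -0.9659); from cell (3,1)
  next x-line at t=2.2796, next y-line at t=0.7040; Δt_x=3.8637, Δt_y=1.0353
    y: enter (3,0) at t=0.7040 ← occupied
  → r_3 = 0.7040
beam 4: φ=90°, α=300°
  dir = (cos 300°, sin 300°) = (0.5000, -0.8660); from cell (3,1)
  next x-line at t=0.8200, next y-line at t=0.7852; Δt_x=2.0000, Δt_y=1.1547
    y: enter (3,0) at t=0.7852 ← occupied
  → r_4 = 0.7852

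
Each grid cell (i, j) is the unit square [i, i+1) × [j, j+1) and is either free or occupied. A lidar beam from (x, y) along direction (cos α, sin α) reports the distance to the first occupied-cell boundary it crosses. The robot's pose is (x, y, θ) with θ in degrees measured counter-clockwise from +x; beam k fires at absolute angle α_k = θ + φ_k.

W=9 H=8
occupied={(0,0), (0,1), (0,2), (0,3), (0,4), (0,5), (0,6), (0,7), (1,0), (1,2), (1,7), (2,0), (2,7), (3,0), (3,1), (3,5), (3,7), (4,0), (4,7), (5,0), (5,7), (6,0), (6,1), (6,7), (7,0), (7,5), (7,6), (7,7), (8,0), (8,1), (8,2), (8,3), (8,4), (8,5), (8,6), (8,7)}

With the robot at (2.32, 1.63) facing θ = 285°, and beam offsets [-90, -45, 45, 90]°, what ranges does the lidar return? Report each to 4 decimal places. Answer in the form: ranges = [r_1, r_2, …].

beam 1: φ=-90°, α=195°
  cosα=-0.9659 sinα=-0.2588 | (2,1) | tMaxX 0.3313 tMaxY 2.4341 | tΔX 1.0353 tΔY 3.8637
    t=0.3313 [x] (1,1)
    t=1.3666 [x] (0,1) — stop
  → r_1 = 1.3666
beam 2: φ=-45°, α=240°
  cosα=-0.5000 sinα=-0.8660 | (2,1) | tMaxX 0.6400 tMaxY 0.7275 | tΔX 2.0000 tΔY 1.1547
    t=0.6400 [x] (1,1)
    t=0.7275 [y] (1,0) — stop
  → r_2 = 0.7275
beam 3: φ=45°, α=330°
  cosα=0.8660 sinα=-0.5000 | (2,1) | tMaxX 0.7852 tMaxY 1.2600 | tΔX 1.1547 tΔY 2.0000
    t=0.7852 [x] (3,1) — stop
  → r_3 = 0.7852
beam 4: φ=90°, α=15°
  cosα=0.9659 sinα=0.2588 | (2,1) | tMaxX 0.7040 tMaxY 1.4296 | tΔX 1.0353 tΔY 3.8637
    t=0.7040 [x] (3,1) — stop
  → r_4 = 0.7040

ranges = [1.3666, 0.7275, 0.7852, 0.7040]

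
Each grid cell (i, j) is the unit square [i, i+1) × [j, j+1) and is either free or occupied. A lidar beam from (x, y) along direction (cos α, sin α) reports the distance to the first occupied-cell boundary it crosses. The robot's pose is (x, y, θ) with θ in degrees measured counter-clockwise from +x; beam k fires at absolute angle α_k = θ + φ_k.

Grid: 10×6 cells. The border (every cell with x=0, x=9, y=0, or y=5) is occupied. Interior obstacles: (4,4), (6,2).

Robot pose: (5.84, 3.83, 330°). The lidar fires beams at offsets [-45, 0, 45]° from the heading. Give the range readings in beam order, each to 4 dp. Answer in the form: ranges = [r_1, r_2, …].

ranges = [0.8593, 3.6489, 3.2715]

beam 1: φ=-45°, α=285°
  cosα=0.2588 sinα=-0.9659 | (5,3) | tMaxX 0.6182 tMaxY 0.8593 | tΔX 3.8637 tΔY 1.0353
    t=0.6182 [x] (6,3)
    t=0.8593 [y] (6,2) — stop
  → r_1 = 0.8593
beam 2: φ=0°, α=330°
  cosα=0.8660 sinα=-0.5000 | (5,3) | tMaxX 0.1848 tMaxY 1.6600 | tΔX 1.1547 tΔY 2.0000
    t=0.1848 [x] (6,3)
    t=1.3395 [x] (7,3)
    t=1.6600 [y] (7,2)
    t=2.4942 [x] (8,2)
    t=3.6489 [x] (9,2) — stop
  → r_2 = 3.6489
beam 3: φ=45°, α=15°
  cosα=0.9659 sinα=0.2588 | (5,3) | tMaxX 0.1656 tMaxY 0.6568 | tΔX 1.0353 tΔY 3.8637
    t=0.1656 [x] (6,3)
    t=0.6568 [y] (6,4)
    t=1.2009 [x] (7,4)
    t=2.2362 [x] (8,4)
    t=3.2715 [x] (9,4) — stop
  → r_3 = 3.2715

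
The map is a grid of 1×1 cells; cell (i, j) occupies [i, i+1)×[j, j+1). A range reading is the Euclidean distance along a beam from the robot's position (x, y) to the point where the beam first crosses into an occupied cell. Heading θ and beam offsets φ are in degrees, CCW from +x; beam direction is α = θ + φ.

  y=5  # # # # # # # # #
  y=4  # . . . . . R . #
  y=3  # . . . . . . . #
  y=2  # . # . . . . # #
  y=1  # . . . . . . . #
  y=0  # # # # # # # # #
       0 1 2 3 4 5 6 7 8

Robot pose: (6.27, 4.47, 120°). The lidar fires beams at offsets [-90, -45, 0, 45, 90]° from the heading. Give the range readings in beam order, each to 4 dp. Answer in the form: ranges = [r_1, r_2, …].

beam 1: φ=-90°, α=30°
  cosα=0.8660 sinα=0.5000 | (6,4) | tMaxX 0.8429 tMaxY 1.0600 | tΔX 1.1547 tΔY 2.0000
    t=0.8429 [x] (7,4)
    t=1.0600 [y] (7,5) — stop
  → r_1 = 1.0600
beam 2: φ=-45°, α=75°
  cosα=0.2588 sinα=0.9659 | (6,4) | tMaxX 2.8205 tMaxY 0.5487 | tΔX 3.8637 tΔY 1.0353
    t=0.5487 [y] (6,5) — stop
  → r_2 = 0.5487
beam 3: φ=0°, α=120°
  cosα=-0.5000 sinα=0.8660 | (6,4) | tMaxX 0.5400 tMaxY 0.6120 | tΔX 2.0000 tΔY 1.1547
    t=0.5400 [x] (5,4)
    t=0.6120 [y] (5,5) — stop
  → r_3 = 0.6120
beam 4: φ=45°, α=165°
  cosα=-0.9659 sinα=0.2588 | (6,4) | tMaxX 0.2795 tMaxY 2.0478 | tΔX 1.0353 tΔY 3.8637
    t=0.2795 [x] (5,4)
    t=1.3148 [x] (4,4)
    t=2.0478 [y] (4,5) — stop
  → r_4 = 2.0478
beam 5: φ=90°, α=210°
  cosα=-0.8660 sinα=-0.5000 | (6,4) | tMaxX 0.3118 tMaxY 0.9400 | tΔX 1.1547 tΔY 2.0000
    t=0.3118 [x] (5,4)
    t=0.9400 [y] (5,3)
    t=1.4665 [x] (4,3)
    t=2.6212 [x] (3,3)
    t=2.9400 [y] (3,2)
    t=3.7759 [x] (2,2) — stop
  → r_5 = 3.7759

ranges = [1.0600, 0.5487, 0.6120, 2.0478, 3.7759]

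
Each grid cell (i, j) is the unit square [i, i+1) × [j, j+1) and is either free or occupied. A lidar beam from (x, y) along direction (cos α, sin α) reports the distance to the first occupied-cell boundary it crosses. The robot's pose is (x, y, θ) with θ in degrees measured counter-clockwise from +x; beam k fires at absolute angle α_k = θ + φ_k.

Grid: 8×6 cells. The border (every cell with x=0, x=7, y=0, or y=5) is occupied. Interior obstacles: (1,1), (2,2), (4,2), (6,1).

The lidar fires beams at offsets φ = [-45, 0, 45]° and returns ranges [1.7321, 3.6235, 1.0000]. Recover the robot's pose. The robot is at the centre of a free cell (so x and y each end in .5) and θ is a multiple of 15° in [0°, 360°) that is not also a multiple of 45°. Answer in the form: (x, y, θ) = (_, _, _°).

Candidates: 20 free-cell centres × 16 headings = 320 poses. Raycast each; keep the one whose scan matches to 4 dp.
  (4.5, 4.5, 285°): beam 1 = 4.0415 ≠ 1.7321 ✗
  (2.5, 4.5, 195°): beam 1 = 1.0000 ≠ 1.7321 ✗
  (3.5, 1.5, 255°): beam 1 = 1.0000 ≠ 1.7321 ✗
  …
  (3.5, 4.5, 345°): r_1=1.7321, r_2=3.6235, r_3=1.0000 — all match ✓
Unique over the lattice → pose = (3.5, 4.5, 345°).

(x, y, θ) = (3.5, 4.5, 345°)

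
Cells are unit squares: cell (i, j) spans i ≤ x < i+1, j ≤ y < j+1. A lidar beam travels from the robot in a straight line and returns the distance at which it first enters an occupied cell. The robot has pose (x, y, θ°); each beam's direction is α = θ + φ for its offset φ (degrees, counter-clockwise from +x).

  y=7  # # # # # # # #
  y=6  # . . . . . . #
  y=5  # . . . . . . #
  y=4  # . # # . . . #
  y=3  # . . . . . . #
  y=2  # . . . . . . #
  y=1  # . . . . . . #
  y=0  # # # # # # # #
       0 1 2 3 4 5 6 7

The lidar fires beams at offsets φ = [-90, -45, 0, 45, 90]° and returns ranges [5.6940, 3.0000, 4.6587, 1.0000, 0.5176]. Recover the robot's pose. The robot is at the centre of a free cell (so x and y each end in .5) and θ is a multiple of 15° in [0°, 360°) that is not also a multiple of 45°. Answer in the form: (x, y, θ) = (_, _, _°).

The pose lattice has 34·16 = 544 candidates. Test each by forward raycasting.
  (5.5, 5.5, 165°): beam 1 = 1.5529 ≠ 5.6940 ✗
  (5.5, 3.5, 120°): beam 1 = 1.7321 ≠ 5.6940 ✗
  (3.5, 3.5, 195°): beam 1 = 0.5176 ≠ 5.6940 ✗
  (2.5, 2.5, 60°): beam 1 = 3.0000 ≠ 5.6940 ✗
  (5.5, 3.5, 345°): beam 1 = 2.5882 ≠ 5.6940 ✗
  …
  (5.5, 1.5, 165°): r_1=5.6940, r_2=3.0000, r_3=4.6587, r_4=1.0000, r_5=0.5176 — all match ✓
Unique over the lattice → pose = (5.5, 1.5, 165°).

(x, y, θ) = (5.5, 1.5, 165°)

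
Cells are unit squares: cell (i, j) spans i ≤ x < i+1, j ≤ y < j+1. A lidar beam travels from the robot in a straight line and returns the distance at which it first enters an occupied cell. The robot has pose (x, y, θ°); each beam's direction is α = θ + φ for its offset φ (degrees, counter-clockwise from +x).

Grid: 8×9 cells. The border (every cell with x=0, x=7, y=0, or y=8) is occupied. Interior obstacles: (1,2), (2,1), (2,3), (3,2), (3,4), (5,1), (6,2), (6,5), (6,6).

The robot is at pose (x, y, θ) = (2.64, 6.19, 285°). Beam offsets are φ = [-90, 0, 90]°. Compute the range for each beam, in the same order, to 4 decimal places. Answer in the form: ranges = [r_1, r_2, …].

ranges = [1.6979, 1.3909, 4.5138]

beam 1: φ=-90°, α=195°
  direction (-0.9659, -0.2588); cell (2,6); t to first gridline: x 0.6626, y 0.7341 (then +1.0353 / +3.8637)
    (1,6) via x @ 0.6626
    (1,5) via y @ 0.7341
    (0,5) via x @ 1.6979  # hit
  → r_1 = 1.6979
beam 2: φ=0°, α=285°
  direction (0.2588, -0.9659); cell (2,6); t to first gridline: x 1.3909, y 0.1967 (then +3.8637 / +1.0353)
    (2,5) via y @ 0.1967
    (2,4) via y @ 1.2320
    (3,4) via x @ 1.3909  # hit
  → r_2 = 1.3909
beam 3: φ=90°, α=15°
  direction (0.9659, 0.2588); cell (2,6); t to first gridline: x 0.3727, y 3.1296 (then +1.0353 / +3.8637)
    (3,6) via x @ 0.3727
    (4,6) via x @ 1.4080
    (5,6) via x @ 2.4433
    (5,7) via y @ 3.1296
    (6,7) via x @ 3.4785
    (7,7) via x @ 4.5138  # hit
  → r_3 = 4.5138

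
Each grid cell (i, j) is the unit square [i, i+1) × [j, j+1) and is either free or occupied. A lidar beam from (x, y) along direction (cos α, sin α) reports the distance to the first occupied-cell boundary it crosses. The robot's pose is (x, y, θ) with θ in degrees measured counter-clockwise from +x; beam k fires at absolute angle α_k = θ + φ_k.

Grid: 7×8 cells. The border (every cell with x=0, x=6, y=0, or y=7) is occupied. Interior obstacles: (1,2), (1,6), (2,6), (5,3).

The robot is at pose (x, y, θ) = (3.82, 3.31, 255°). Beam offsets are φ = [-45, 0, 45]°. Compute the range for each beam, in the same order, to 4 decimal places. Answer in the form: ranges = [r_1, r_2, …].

beam 1: φ=-45°, α=210°
  direction (-0.8660, -0.5000); cell (3,3); t to first gridline: x 0.9469, y 0.6200 (then +1.1547 / +2.0000)
    (3,2) via y @ 0.6200
    (2,2) via x @ 0.9469
    (1,2) via x @ 2.1016  # hit
  → r_1 = 2.1016
beam 2: φ=0°, α=255°
  direction (-0.2588, -0.9659); cell (3,3); t to first gridline: x 3.1682, y 0.3209 (then +3.8637 / +1.0353)
    (3,2) via y @ 0.3209
    (3,1) via y @ 1.3562
    (3,0) via y @ 2.3915  # hit
  → r_2 = 2.3915
beam 3: φ=45°, α=300°
  direction (0.5000, -0.8660); cell (3,3); t to first gridline: x 0.3600, y 0.3580 (then +2.0000 / +1.1547)
    (3,2) via y @ 0.3580
    (4,2) via x @ 0.3600
    (4,1) via y @ 1.5127
    (5,1) via x @ 2.3600
    (5,0) via y @ 2.6674  # hit
  → r_3 = 2.6674

ranges = [2.1016, 2.3915, 2.6674]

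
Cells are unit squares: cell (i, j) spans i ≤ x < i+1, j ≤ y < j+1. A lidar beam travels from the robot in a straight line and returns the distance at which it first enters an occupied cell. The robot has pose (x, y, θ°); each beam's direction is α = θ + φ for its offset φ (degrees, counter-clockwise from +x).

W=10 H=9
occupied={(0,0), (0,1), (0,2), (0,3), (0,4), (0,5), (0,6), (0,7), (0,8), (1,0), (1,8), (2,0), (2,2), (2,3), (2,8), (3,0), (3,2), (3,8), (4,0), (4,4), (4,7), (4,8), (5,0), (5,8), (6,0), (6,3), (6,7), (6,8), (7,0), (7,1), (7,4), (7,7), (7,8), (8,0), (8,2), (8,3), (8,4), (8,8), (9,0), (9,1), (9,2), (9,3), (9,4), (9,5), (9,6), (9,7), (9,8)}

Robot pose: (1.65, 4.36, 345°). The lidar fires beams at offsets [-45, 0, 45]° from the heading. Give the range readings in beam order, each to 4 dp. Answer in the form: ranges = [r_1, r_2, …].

beam 1: φ=-45°, α=300°
  dir = (cos 300°, sin 300°) = (0.5000, -0.8660); from cell (1,4)
  next x-line at t=0.7000, next y-line at t=0.4157; Δt_x=2.0000, Δt_y=1.1547
    y: enter (1,3) at t=0.4157
    x: enter (2,3) at t=0.7000 ← occupied
  → r_1 = 0.7000
beam 2: φ=0°, α=345°
  dir = (cos 345°, sin 345°) = (0.9659, -0.2588); from cell (1,4)
  next x-line at t=0.3623, next y-line at t=1.3909; Δt_x=1.0353, Δt_y=3.8637
    x: enter (2,4) at t=0.3623
    y: enter (2,3) at t=1.3909 ← occupied
  → r_2 = 1.3909
beam 3: φ=45°, α=30°
  dir = (cos 30°, sin 30°) = (0.8660, 0.5000); from cell (1,4)
  next x-line at t=0.4041, next y-line at t=1.2800; Δt_x=1.1547, Δt_y=2.0000
    x: enter (2,4) at t=0.4041
    y: enter (2,5) at t=1.2800
    x: enter (3,5) at t=1.5588
    x: enter (4,5) at t=2.7135
    y: enter (4,6) at t=3.2800
    x: enter (5,6) at t=3.8682
    x: enter (6,6) at t=5.0229
    y: enter (6,7) at t=5.2800 ← occupied
  → r_3 = 5.2800

ranges = [0.7000, 1.3909, 5.2800]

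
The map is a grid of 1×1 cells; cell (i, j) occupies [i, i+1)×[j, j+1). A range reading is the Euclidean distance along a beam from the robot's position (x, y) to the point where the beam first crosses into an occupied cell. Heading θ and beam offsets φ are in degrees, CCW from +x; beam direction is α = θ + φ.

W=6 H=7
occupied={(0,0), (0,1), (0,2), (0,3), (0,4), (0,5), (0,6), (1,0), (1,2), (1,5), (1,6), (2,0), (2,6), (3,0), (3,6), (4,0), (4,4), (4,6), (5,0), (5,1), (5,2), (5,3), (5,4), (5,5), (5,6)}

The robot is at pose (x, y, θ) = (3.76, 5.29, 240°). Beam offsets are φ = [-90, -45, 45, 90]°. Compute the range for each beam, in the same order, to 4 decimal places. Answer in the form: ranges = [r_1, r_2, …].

beam 1: φ=-90°, α=150°
  cosα=-0.8660 sinα=0.5000 | (3,5) | tMaxX 0.8776 tMaxY 1.4200 | tΔX 1.1547 tΔY 2.0000
    t=0.8776 [x] (2,5)
    t=1.4200 [y] (2,6) — stop
  → r_1 = 1.4200
beam 2: φ=-45°, α=195°
  cosα=-0.9659 sinα=-0.2588 | (3,5) | tMaxX 0.7868 tMaxY 1.1205 | tΔX 1.0353 tΔY 3.8637
    t=0.7868 [x] (2,5)
    t=1.1205 [y] (2,4)
    t=1.8221 [x] (1,4)
    t=2.8574 [x] (0,4) — stop
  → r_2 = 2.8574
beam 3: φ=45°, α=285°
  cosα=0.2588 sinα=-0.9659 | (3,5) | tMaxX 0.9273 tMaxY 0.3002 | tΔX 3.8637 tΔY 1.0353
    t=0.3002 [y] (3,4)
    t=0.9273 [x] (4,4) — stop
  → r_3 = 0.9273
beam 4: φ=90°, α=330°
  cosα=0.8660 sinα=-0.5000 | (3,5) | tMaxX 0.2771 tMaxY 0.5800 | tΔX 1.1547 tΔY 2.0000
    t=0.2771 [x] (4,5)
    t=0.5800 [y] (4,4) — stop
  → r_4 = 0.5800

ranges = [1.4200, 2.8574, 0.9273, 0.5800]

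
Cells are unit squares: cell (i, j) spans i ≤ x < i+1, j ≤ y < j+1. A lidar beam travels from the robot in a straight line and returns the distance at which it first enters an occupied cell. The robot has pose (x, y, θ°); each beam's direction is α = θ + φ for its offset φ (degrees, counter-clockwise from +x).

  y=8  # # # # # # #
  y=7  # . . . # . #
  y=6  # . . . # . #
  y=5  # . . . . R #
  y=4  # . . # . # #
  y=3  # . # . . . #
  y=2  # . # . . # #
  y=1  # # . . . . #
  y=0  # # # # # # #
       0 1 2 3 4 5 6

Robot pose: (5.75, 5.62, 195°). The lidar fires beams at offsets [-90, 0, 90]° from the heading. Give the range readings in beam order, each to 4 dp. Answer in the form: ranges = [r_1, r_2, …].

ranges = [2.4640, 2.3955, 0.6419]

beam 1: φ=-90°, α=105°
  dir = (cos 105°, sin 105°) = (-0.2588, 0.9659); from cell (5,5)
  next x-line at t=2.8978, next y-line at t=0.3934; Δt_x=3.8637, Δt_y=1.0353
    y: enter (5,6) at t=0.3934
    y: enter (5,7) at t=1.4287
    y: enter (5,8) at t=2.4640 ← occupied
  → r_1 = 2.4640
beam 2: φ=0°, α=195°
  dir = (cos 195°, sin 195°) = (-0.9659, -0.2588); from cell (5,5)
  next x-line at t=0.7765, next y-line at t=2.3955; Δt_x=1.0353, Δt_y=3.8637
    x: enter (4,5) at t=0.7765
    x: enter (3,5) at t=1.8117
    y: enter (3,4) at t=2.3955 ← occupied
  → r_2 = 2.3955
beam 3: φ=90°, α=285°
  dir = (cos 285°, sin 285°) = (0.2588, -0.9659); from cell (5,5)
  next x-line at t=0.9659, next y-line at t=0.6419; Δt_x=3.8637, Δt_y=1.0353
    y: enter (5,4) at t=0.6419 ← occupied
  → r_3 = 0.6419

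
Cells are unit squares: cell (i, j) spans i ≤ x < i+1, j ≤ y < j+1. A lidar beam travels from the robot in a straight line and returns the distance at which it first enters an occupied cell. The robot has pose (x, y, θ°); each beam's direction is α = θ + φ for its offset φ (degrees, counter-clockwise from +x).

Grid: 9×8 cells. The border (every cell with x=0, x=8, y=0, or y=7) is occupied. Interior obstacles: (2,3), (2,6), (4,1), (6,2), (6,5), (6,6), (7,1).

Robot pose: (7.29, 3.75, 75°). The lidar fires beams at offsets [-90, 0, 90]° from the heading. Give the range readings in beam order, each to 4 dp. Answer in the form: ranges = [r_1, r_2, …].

beam 1: φ=-90°, α=345°
  dir = (cos 345°, sin 345°) = (0.9659, -0.2588); from cell (7,3)
  next x-line at t=0.7350, next y-line at t=2.8978; Δt_x=1.0353, Δt_y=3.8637
    x: enter (8,3) at t=0.7350 ← occupied
  → r_1 = 0.7350
beam 2: φ=0°, α=75°
  dir = (cos 75°, sin 75°) = (0.2588, 0.9659); from cell (7,3)
  next x-line at t=2.7432, next y-line at t=0.2588; Δt_x=3.8637, Δt_y=1.0353
    y: enter (7,4) at t=0.2588
    y: enter (7,5) at t=1.2941
    y: enter (7,6) at t=2.3294
    x: enter (8,6) at t=2.7432 ← occupied
  → r_2 = 2.7432
beam 3: φ=90°, α=165°
  dir = (cos 165°, sin 165°) = (-0.9659, 0.2588); from cell (7,3)
  next x-line at t=0.3002, next y-line at t=0.9659; Δt_x=1.0353, Δt_y=3.8637
    x: enter (6,3) at t=0.3002
    y: enter (6,4) at t=0.9659
    x: enter (5,4) at t=1.3355
    x: enter (4,4) at t=2.3708
    x: enter (3,4) at t=3.4061
    x: enter (2,4) at t=4.4413
    y: enter (2,5) at t=4.8296
    x: enter (1,5) at t=5.4766
    x: enter (0,5) at t=6.5119 ← occupied
  → r_3 = 6.5119

ranges = [0.7350, 2.7432, 6.5119]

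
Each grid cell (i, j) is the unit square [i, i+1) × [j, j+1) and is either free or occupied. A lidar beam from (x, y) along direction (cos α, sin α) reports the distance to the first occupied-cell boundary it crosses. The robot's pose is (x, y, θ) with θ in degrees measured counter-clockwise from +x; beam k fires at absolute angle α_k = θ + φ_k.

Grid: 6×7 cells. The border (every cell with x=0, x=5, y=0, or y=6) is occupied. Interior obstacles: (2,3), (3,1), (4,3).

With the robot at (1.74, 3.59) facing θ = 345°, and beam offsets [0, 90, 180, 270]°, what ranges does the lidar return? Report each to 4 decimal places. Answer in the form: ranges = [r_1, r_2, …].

ranges = [0.2692, 2.4950, 0.7661, 2.6814]

beam 1: φ=0°, α=345°
  direction (0.9659, -0.2588); cell (1,3); t to first gridline: x 0.2692, y 2.2796 (then +1.0353 / +3.8637)
    (2,3) via x @ 0.2692  # hit
  → r_1 = 0.2692
beam 2: φ=90°, α=75°
  direction (0.2588, 0.9659); cell (1,3); t to first gridline: x 1.0046, y 0.4245 (then +3.8637 / +1.0353)
    (1,4) via y @ 0.4245
    (2,4) via x @ 1.0046
    (2,5) via y @ 1.4597
    (2,6) via y @ 2.4950  # hit
  → r_2 = 2.4950
beam 3: φ=180°, α=165°
  direction (-0.9659, 0.2588); cell (1,3); t to first gridline: x 0.7661, y 1.5841 (then +1.0353 / +3.8637)
    (0,3) via x @ 0.7661  # hit
  → r_3 = 0.7661
beam 4: φ=270°, α=255°
  direction (-0.2588, -0.9659); cell (1,3); t to first gridline: x 2.8591, y 0.6108 (then +3.8637 / +1.0353)
    (1,2) via y @ 0.6108
    (1,1) via y @ 1.6461
    (1,0) via y @ 2.6814  # hit
  → r_4 = 2.6814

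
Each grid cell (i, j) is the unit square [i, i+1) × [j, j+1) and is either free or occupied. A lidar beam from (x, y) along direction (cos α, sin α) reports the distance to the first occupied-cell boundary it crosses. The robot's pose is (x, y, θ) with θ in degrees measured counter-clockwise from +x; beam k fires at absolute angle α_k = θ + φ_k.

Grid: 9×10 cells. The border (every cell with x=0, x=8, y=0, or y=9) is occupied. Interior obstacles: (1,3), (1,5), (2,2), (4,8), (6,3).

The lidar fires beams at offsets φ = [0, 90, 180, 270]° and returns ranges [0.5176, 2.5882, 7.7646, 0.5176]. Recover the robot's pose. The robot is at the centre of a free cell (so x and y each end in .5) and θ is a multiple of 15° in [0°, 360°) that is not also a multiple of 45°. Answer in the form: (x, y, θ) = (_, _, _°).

(x, y, θ) = (3.5, 8.5, 105°)

The pose lattice has 51·16 = 816 candidates. Test each by forward raycasting.
  (2.5, 7.5, 60°): beam 1 = 1.7321 ≠ 0.5176 ✗
  (3.5, 2.5, 300°): beam 1 = 1.7321 ≠ 0.5176 ✗
  (5.5, 4.5, 300°): beam 1 = 1.0000 ≠ 0.5176 ✗
  (5.5, 6.5, 120°): beam 1 = 1.7321 ≠ 0.5176 ✗
  …
  (3.5, 8.5, 105°): r_1=0.5176, r_2=2.5882, r_3=7.7646, r_4=0.5176 — all match ✓
Unique over the lattice → pose = (3.5, 8.5, 105°).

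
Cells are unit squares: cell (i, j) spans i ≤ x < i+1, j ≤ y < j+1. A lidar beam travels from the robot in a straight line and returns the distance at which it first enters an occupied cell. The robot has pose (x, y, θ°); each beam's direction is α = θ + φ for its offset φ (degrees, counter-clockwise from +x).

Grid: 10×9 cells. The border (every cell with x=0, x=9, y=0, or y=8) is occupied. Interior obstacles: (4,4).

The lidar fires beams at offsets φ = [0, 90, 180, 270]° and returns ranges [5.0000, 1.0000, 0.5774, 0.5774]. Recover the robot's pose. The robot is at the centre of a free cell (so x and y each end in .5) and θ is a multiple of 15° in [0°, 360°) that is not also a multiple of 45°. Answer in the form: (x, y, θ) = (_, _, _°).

Candidates: 55 free-cell centres × 16 headings = 880 poses. Raycast each; keep the one whose scan matches to 4 dp.
  (2.5, 5.5, 150°): beam 1 = 1.7321 ≠ 5.0000 ✗
  (1.5, 1.5, 240°): beam 1 = 0.5774 ≠ 5.0000 ✗
  (4.5, 5.5, 30°): beam 2 = 2.8868 ≠ 1.0000 ✗
  (1.5, 2.5, 105°): beam 1 = 1.9319 ≠ 5.0000 ✗
  …
  (8.5, 7.5, 210°): r_1=5.0000, r_2=1.0000, r_3=0.5774, r_4=0.5774 — all match ✓
No second candidate reproduces the full scan.

(x, y, θ) = (8.5, 7.5, 210°)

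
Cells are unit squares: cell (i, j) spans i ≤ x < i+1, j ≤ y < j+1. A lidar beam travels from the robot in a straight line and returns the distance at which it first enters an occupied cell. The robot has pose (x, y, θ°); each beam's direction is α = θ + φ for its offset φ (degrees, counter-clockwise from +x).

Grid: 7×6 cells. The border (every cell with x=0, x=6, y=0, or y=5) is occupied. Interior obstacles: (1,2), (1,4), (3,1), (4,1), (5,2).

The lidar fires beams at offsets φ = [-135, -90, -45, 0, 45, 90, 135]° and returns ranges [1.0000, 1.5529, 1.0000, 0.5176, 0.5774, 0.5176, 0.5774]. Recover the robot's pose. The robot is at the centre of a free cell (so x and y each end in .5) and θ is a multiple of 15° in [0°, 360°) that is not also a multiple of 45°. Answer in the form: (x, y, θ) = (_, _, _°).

Enumerate (i+0.5, j+0.5, θ) over the 15 free cells and 16 admissible headings. For each, cast all 7 beams and compare to the given ranges.
  (2.5, 4.5, 255°): beam 1 = 0.5774 ≠ 1.0000 ✗
  (2.5, 3.5, 240°): beam 1 = 1.5529 ≠ 1.0000 ✗
  (2.5, 2.5, 210°): beam 1 = 2.5882 ≠ 1.0000 ✗
  (2.5, 3.5, 330°): beam 1 = 1.5529 ≠ 1.0000 ✗
  (2.5, 2.5, 330°): beam 1 = 0.5176 ≠ 1.0000 ✗
  …
  (2.5, 1.5, 255°): r_1=1.0000, r_2=1.5529, r_3=1.0000, r_4=0.5176, r_5=0.5774, r_6=0.5176, r_7=0.5774 — all match ✓
Unique over the lattice → pose = (2.5, 1.5, 255°).

(x, y, θ) = (2.5, 1.5, 255°)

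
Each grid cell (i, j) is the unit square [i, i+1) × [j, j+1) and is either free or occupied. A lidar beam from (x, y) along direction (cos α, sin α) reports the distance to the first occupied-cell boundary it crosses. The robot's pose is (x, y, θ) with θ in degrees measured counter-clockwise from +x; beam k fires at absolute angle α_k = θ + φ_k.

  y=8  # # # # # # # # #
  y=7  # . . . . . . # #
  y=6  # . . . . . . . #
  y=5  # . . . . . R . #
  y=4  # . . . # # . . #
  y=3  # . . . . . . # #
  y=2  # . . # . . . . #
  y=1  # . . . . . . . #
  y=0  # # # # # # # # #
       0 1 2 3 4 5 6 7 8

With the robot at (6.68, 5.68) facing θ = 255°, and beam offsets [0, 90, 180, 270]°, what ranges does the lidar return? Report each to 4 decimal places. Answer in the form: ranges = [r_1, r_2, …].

ranges = [4.8451, 1.3666, 1.3666, 5.8804]

beam 1: φ=0°, α=255°
  cosα=-0.2588 sinα=-0.9659 | (6,5) | tMaxX 2.6273 tMaxY 0.7040 | tΔX 3.8637 tΔY 1.0353
    t=0.7040 [y] (6,4)
    t=1.7393 [y] (6,3)
    t=2.6273 [x] (5,3)
    t=2.7745 [y] (5,2)
    t=3.8098 [y] (5,1)
    t=4.8451 [y] (5,0) — stop
  → r_1 = 4.8451
beam 2: φ=90°, α=345°
  cosα=0.9659 sinα=-0.2588 | (6,5) | tMaxX 0.3313 tMaxY 2.6273 | tΔX 1.0353 tΔY 3.8637
    t=0.3313 [x] (7,5)
    t=1.3666 [x] (8,5) — stop
  → r_2 = 1.3666
beam 3: φ=180°, α=75°
  cosα=0.2588 sinα=0.9659 | (6,5) | tMaxX 1.2364 tMaxY 0.3313 | tΔX 3.8637 tΔY 1.0353
    t=0.3313 [y] (6,6)
    t=1.2364 [x] (7,6)
    t=1.3666 [y] (7,7) — stop
  → r_3 = 1.3666
beam 4: φ=270°, α=165°
  cosα=-0.9659 sinα=0.2588 | (6,5) | tMaxX 0.7040 tMaxY 1.2364 | tΔX 1.0353 tΔY 3.8637
    t=0.7040 [x] (5,5)
    t=1.2364 [y] (5,6)
    t=1.7393 [x] (4,6)
    t=2.7745 [x] (3,6)
    t=3.8098 [x] (2,6)
    t=4.8451 [x] (1,6)
    t=5.1001 [y] (1,7)
    t=5.8804 [x] (0,7) — stop
  → r_4 = 5.8804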